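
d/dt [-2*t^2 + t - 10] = 1 - 4*t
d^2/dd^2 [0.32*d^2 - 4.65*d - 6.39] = 0.640000000000000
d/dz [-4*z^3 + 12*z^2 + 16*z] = -12*z^2 + 24*z + 16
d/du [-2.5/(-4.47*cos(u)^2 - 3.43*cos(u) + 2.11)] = (22.35*cos(u) + 8.575)*sin(u)/(4.47*cos(u)^2 + 3.43*cos(u) - 2.11)^2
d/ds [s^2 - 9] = 2*s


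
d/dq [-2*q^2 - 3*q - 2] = -4*q - 3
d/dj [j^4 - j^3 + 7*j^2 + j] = 4*j^3 - 3*j^2 + 14*j + 1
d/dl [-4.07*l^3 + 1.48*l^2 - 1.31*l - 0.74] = -12.21*l^2 + 2.96*l - 1.31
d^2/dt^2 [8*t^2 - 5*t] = 16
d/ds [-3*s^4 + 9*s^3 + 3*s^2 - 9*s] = -12*s^3 + 27*s^2 + 6*s - 9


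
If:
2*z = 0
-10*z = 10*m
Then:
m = 0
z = 0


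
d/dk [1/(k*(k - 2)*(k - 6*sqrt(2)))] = (-k*(k - 2) - k*(k - 6*sqrt(2)) - (k - 2)*(k - 6*sqrt(2)))/(k^2*(k - 2)^2*(k - 6*sqrt(2))^2)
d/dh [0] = 0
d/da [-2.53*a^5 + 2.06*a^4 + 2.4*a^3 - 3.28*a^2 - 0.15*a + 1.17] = -12.65*a^4 + 8.24*a^3 + 7.2*a^2 - 6.56*a - 0.15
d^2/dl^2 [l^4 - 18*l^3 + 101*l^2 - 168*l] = 12*l^2 - 108*l + 202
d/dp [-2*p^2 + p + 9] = 1 - 4*p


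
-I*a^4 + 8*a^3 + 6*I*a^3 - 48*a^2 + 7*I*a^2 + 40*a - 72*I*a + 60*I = (a - 5)*(a + 2*I)*(a + 6*I)*(-I*a + I)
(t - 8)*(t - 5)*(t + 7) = t^3 - 6*t^2 - 51*t + 280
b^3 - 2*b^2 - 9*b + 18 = (b - 3)*(b - 2)*(b + 3)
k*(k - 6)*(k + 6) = k^3 - 36*k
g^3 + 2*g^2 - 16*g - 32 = (g - 4)*(g + 2)*(g + 4)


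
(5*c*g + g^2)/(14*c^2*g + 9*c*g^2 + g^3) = (5*c + g)/(14*c^2 + 9*c*g + g^2)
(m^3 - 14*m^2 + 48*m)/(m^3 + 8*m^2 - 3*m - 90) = m*(m^2 - 14*m + 48)/(m^3 + 8*m^2 - 3*m - 90)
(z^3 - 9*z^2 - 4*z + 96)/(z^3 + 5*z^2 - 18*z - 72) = (z - 8)/(z + 6)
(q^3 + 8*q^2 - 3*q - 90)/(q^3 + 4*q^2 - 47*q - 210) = (q - 3)/(q - 7)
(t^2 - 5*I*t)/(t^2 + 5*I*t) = (t - 5*I)/(t + 5*I)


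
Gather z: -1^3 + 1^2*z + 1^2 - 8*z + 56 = 56 - 7*z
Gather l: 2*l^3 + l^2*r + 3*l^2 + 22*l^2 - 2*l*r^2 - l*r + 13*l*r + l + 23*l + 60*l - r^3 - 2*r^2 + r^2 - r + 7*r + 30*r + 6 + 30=2*l^3 + l^2*(r + 25) + l*(-2*r^2 + 12*r + 84) - r^3 - r^2 + 36*r + 36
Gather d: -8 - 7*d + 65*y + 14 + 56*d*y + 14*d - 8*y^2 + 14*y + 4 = d*(56*y + 7) - 8*y^2 + 79*y + 10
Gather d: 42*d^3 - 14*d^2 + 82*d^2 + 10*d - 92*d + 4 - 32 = 42*d^3 + 68*d^2 - 82*d - 28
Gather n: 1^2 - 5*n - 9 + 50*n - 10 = 45*n - 18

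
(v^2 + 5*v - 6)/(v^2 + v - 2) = (v + 6)/(v + 2)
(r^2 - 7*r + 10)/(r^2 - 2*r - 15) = (r - 2)/(r + 3)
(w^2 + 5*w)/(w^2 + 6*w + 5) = w/(w + 1)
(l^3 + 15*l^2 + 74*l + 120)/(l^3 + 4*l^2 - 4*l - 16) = (l^2 + 11*l + 30)/(l^2 - 4)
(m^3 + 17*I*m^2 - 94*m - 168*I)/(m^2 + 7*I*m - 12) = (m^2 + 13*I*m - 42)/(m + 3*I)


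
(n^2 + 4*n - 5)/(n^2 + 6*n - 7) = (n + 5)/(n + 7)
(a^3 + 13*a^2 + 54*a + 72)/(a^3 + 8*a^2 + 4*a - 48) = (a + 3)/(a - 2)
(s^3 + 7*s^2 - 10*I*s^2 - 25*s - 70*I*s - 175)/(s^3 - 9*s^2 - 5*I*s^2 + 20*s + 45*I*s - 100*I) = (s^2 + s*(7 - 5*I) - 35*I)/(s^2 - 9*s + 20)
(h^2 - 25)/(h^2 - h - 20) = (h + 5)/(h + 4)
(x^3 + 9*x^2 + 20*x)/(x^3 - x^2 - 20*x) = (x + 5)/(x - 5)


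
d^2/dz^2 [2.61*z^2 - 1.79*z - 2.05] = 5.22000000000000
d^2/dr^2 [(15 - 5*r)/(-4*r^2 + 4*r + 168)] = 5*((4 - 3*r)*(-r^2 + r + 42) - (r - 3)*(2*r - 1)^2)/(2*(-r^2 + r + 42)^3)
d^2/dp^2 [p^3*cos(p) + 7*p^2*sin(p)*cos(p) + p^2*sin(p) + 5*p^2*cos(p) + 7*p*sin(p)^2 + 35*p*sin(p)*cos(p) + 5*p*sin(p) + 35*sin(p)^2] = -p^3*cos(p) - 7*p^2*sin(p) - 14*p^2*sin(2*p) - 5*p^2*cos(p) - 25*p*sin(p) - 70*p*sin(2*p) + 10*p*cos(p) + 42*p*cos(2*p) + 2*sin(p) + 21*sin(2*p) + 20*cos(p) + 140*cos(2*p)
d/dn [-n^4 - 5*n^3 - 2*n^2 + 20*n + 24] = -4*n^3 - 15*n^2 - 4*n + 20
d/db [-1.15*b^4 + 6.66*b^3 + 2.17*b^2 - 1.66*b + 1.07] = -4.6*b^3 + 19.98*b^2 + 4.34*b - 1.66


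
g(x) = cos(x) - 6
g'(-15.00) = 0.65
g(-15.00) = -6.76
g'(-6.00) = -0.28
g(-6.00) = -5.04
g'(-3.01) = 0.13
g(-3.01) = -6.99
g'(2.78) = -0.35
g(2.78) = -6.94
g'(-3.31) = -0.17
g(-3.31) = -6.99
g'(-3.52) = -0.37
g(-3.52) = -6.93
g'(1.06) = -0.87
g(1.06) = -5.51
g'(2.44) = -0.65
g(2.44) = -6.76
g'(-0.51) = 0.49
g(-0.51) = -5.13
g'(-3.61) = -0.45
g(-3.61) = -6.89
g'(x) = -sin(x)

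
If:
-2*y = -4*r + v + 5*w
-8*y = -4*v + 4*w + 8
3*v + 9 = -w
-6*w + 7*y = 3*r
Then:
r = -431/158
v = -214/79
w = -69/79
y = -303/158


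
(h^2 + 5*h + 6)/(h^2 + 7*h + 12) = (h + 2)/(h + 4)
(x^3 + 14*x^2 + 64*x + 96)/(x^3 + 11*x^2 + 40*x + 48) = (x + 6)/(x + 3)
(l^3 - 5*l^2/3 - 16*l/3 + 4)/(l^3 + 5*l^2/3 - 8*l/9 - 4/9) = 3*(l - 3)/(3*l + 1)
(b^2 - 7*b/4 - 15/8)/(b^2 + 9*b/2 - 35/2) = (b + 3/4)/(b + 7)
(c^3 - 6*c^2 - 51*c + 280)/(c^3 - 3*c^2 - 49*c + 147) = (c^2 - 13*c + 40)/(c^2 - 10*c + 21)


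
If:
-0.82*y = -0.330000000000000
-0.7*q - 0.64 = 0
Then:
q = -0.91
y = 0.40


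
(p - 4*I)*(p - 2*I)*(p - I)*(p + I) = p^4 - 6*I*p^3 - 7*p^2 - 6*I*p - 8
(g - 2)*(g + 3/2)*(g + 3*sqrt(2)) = g^3 - g^2/2 + 3*sqrt(2)*g^2 - 3*g - 3*sqrt(2)*g/2 - 9*sqrt(2)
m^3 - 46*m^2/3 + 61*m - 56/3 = (m - 8)*(m - 7)*(m - 1/3)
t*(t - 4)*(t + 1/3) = t^3 - 11*t^2/3 - 4*t/3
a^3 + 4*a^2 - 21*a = a*(a - 3)*(a + 7)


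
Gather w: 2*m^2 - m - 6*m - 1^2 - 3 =2*m^2 - 7*m - 4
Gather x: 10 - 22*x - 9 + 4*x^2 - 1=4*x^2 - 22*x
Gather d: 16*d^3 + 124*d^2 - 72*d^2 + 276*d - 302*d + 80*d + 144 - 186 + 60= 16*d^3 + 52*d^2 + 54*d + 18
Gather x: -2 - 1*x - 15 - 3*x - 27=-4*x - 44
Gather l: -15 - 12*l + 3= -12*l - 12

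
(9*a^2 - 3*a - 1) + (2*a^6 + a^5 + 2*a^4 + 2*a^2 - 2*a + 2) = 2*a^6 + a^5 + 2*a^4 + 11*a^2 - 5*a + 1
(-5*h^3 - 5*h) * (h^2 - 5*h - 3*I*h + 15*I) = -5*h^5 + 25*h^4 + 15*I*h^4 - 5*h^3 - 75*I*h^3 + 25*h^2 + 15*I*h^2 - 75*I*h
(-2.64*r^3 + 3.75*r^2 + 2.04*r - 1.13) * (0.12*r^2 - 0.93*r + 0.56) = -0.3168*r^5 + 2.9052*r^4 - 4.7211*r^3 + 0.0671999999999999*r^2 + 2.1933*r - 0.6328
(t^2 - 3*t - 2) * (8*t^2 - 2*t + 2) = 8*t^4 - 26*t^3 - 8*t^2 - 2*t - 4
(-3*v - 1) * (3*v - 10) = -9*v^2 + 27*v + 10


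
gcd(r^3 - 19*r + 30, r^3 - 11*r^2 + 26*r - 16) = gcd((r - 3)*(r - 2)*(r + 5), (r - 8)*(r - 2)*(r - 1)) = r - 2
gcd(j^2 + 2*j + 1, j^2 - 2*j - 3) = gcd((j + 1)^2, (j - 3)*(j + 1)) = j + 1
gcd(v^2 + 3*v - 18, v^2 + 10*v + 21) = 1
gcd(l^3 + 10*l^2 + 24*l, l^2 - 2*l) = l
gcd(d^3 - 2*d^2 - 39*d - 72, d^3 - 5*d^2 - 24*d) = d^2 - 5*d - 24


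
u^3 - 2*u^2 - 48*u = u*(u - 8)*(u + 6)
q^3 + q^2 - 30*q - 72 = (q - 6)*(q + 3)*(q + 4)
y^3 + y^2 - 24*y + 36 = (y - 3)*(y - 2)*(y + 6)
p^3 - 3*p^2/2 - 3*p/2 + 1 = (p - 2)*(p - 1/2)*(p + 1)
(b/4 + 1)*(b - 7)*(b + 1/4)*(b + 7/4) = b^4/4 - b^3/4 - 537*b^2/64 - 917*b/64 - 49/16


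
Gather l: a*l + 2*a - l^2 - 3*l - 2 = 2*a - l^2 + l*(a - 3) - 2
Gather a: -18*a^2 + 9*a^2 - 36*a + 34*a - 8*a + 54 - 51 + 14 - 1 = -9*a^2 - 10*a + 16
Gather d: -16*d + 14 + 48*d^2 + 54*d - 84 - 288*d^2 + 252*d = -240*d^2 + 290*d - 70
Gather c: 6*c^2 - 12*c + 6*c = 6*c^2 - 6*c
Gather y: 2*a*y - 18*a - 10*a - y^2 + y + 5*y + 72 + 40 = -28*a - y^2 + y*(2*a + 6) + 112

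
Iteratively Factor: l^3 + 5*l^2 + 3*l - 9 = (l + 3)*(l^2 + 2*l - 3) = (l - 1)*(l + 3)*(l + 3)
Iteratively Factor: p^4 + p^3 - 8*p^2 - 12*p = (p)*(p^3 + p^2 - 8*p - 12) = p*(p - 3)*(p^2 + 4*p + 4) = p*(p - 3)*(p + 2)*(p + 2)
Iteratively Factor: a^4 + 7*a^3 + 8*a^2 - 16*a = (a + 4)*(a^3 + 3*a^2 - 4*a) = a*(a + 4)*(a^2 + 3*a - 4) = a*(a + 4)^2*(a - 1)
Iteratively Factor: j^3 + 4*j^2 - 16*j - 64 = (j + 4)*(j^2 - 16) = (j + 4)^2*(j - 4)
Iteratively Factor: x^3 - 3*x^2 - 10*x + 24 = (x - 4)*(x^2 + x - 6) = (x - 4)*(x - 2)*(x + 3)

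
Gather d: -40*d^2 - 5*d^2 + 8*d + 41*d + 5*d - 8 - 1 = -45*d^2 + 54*d - 9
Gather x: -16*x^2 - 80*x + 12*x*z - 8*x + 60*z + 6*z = -16*x^2 + x*(12*z - 88) + 66*z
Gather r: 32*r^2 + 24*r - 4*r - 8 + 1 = 32*r^2 + 20*r - 7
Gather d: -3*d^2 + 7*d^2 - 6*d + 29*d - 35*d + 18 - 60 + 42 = 4*d^2 - 12*d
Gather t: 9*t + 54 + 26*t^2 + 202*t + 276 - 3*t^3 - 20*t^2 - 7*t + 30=-3*t^3 + 6*t^2 + 204*t + 360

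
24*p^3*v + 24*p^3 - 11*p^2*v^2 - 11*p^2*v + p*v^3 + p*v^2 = (-8*p + v)*(-3*p + v)*(p*v + p)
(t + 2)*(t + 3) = t^2 + 5*t + 6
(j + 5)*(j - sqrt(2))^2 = j^3 - 2*sqrt(2)*j^2 + 5*j^2 - 10*sqrt(2)*j + 2*j + 10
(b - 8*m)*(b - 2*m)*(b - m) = b^3 - 11*b^2*m + 26*b*m^2 - 16*m^3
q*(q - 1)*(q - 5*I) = q^3 - q^2 - 5*I*q^2 + 5*I*q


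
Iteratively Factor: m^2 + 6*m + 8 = (m + 4)*(m + 2)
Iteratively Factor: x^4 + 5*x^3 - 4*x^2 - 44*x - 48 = (x + 2)*(x^3 + 3*x^2 - 10*x - 24) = (x - 3)*(x + 2)*(x^2 + 6*x + 8) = (x - 3)*(x + 2)*(x + 4)*(x + 2)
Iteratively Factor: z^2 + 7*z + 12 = (z + 3)*(z + 4)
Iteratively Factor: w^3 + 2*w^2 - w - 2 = (w + 1)*(w^2 + w - 2) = (w + 1)*(w + 2)*(w - 1)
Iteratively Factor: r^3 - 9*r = (r - 3)*(r^2 + 3*r) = (r - 3)*(r + 3)*(r)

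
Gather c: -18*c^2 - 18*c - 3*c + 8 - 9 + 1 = -18*c^2 - 21*c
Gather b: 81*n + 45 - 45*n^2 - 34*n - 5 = -45*n^2 + 47*n + 40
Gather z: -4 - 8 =-12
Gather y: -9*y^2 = -9*y^2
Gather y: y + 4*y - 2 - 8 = 5*y - 10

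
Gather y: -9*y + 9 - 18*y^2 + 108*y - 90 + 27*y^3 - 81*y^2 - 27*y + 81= 27*y^3 - 99*y^2 + 72*y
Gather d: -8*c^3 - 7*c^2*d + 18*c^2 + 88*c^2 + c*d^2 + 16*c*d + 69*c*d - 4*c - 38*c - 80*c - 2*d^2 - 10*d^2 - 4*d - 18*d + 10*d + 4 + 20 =-8*c^3 + 106*c^2 - 122*c + d^2*(c - 12) + d*(-7*c^2 + 85*c - 12) + 24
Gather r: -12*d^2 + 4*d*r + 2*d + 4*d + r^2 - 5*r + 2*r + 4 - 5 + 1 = -12*d^2 + 6*d + r^2 + r*(4*d - 3)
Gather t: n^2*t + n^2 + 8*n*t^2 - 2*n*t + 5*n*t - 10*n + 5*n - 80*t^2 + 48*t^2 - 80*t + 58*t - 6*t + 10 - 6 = n^2 - 5*n + t^2*(8*n - 32) + t*(n^2 + 3*n - 28) + 4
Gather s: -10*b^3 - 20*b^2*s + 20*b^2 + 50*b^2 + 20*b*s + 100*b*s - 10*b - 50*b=-10*b^3 + 70*b^2 - 60*b + s*(-20*b^2 + 120*b)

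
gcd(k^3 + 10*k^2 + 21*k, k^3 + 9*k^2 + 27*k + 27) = k + 3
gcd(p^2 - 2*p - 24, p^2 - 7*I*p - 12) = 1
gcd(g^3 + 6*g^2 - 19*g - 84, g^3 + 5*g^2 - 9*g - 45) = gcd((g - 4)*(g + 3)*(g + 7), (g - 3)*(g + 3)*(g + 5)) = g + 3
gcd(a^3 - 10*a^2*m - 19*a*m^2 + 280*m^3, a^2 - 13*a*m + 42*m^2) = a - 7*m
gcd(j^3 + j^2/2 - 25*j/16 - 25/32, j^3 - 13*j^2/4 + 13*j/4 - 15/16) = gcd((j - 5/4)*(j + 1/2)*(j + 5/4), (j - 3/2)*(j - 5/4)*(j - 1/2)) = j - 5/4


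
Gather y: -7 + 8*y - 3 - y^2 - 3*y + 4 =-y^2 + 5*y - 6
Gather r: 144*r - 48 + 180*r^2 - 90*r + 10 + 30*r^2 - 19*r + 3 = 210*r^2 + 35*r - 35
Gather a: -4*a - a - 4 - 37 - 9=-5*a - 50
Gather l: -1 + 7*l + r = 7*l + r - 1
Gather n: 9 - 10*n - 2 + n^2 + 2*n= n^2 - 8*n + 7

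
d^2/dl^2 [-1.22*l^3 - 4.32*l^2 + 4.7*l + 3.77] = -7.32*l - 8.64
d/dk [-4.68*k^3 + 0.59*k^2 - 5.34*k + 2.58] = -14.04*k^2 + 1.18*k - 5.34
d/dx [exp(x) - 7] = exp(x)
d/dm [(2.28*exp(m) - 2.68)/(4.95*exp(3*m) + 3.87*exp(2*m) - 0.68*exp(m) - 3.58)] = (-22.572*exp(3*m) + 30.9744*exp(2*m) + 20.7432*exp(m) - 9.9848)*exp(m)/(24.5025*exp(6*m) + 38.313*exp(5*m) + 8.2449*exp(4*m) - 40.7052*exp(3*m) - 27.2468*exp(2*m) + 4.8688*exp(m) + 12.8164)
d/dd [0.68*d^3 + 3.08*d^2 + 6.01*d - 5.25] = 2.04*d^2 + 6.16*d + 6.01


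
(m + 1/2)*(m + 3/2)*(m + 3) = m^3 + 5*m^2 + 27*m/4 + 9/4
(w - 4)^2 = w^2 - 8*w + 16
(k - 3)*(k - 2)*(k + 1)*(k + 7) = k^4 + 3*k^3 - 27*k^2 + 13*k + 42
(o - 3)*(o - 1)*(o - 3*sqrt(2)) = o^3 - 3*sqrt(2)*o^2 - 4*o^2 + 3*o + 12*sqrt(2)*o - 9*sqrt(2)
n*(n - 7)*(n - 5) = n^3 - 12*n^2 + 35*n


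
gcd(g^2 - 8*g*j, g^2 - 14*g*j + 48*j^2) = g - 8*j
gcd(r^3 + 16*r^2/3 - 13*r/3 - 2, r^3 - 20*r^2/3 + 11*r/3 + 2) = r^2 - 2*r/3 - 1/3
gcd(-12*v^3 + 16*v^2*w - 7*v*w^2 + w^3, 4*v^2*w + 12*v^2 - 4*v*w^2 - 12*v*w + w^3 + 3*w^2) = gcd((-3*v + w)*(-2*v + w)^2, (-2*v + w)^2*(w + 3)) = 4*v^2 - 4*v*w + w^2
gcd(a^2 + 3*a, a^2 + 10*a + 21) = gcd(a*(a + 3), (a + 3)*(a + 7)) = a + 3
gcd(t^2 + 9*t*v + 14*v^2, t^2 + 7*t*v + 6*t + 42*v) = t + 7*v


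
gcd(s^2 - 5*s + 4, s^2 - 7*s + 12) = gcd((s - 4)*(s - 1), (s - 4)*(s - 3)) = s - 4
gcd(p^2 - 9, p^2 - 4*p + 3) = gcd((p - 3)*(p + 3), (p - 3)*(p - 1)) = p - 3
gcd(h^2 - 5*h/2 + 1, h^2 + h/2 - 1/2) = h - 1/2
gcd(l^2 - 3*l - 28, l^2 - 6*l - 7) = l - 7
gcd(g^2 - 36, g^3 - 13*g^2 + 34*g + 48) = g - 6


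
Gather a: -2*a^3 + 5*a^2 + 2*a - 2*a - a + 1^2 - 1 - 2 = -2*a^3 + 5*a^2 - a - 2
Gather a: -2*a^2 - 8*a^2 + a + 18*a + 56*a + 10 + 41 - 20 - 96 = -10*a^2 + 75*a - 65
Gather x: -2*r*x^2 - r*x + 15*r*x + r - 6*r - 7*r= -2*r*x^2 + 14*r*x - 12*r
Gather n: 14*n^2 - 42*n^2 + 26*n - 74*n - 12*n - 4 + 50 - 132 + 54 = -28*n^2 - 60*n - 32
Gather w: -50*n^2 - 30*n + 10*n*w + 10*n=-50*n^2 + 10*n*w - 20*n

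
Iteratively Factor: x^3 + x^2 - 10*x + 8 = (x + 4)*(x^2 - 3*x + 2) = (x - 1)*(x + 4)*(x - 2)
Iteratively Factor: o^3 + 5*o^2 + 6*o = (o + 2)*(o^2 + 3*o) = o*(o + 2)*(o + 3)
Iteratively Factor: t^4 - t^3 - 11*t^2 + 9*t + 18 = (t + 3)*(t^3 - 4*t^2 + t + 6) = (t - 3)*(t + 3)*(t^2 - t - 2) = (t - 3)*(t - 2)*(t + 3)*(t + 1)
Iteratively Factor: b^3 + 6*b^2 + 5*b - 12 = (b + 4)*(b^2 + 2*b - 3) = (b - 1)*(b + 4)*(b + 3)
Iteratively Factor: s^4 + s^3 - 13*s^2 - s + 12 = (s - 3)*(s^3 + 4*s^2 - s - 4) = (s - 3)*(s + 1)*(s^2 + 3*s - 4) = (s - 3)*(s - 1)*(s + 1)*(s + 4)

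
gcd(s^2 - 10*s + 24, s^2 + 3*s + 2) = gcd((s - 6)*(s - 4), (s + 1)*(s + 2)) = 1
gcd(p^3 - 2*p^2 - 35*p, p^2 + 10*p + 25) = p + 5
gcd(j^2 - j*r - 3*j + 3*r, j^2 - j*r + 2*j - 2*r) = -j + r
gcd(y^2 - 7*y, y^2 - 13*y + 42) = y - 7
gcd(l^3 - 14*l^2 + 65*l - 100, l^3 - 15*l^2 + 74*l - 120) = l^2 - 9*l + 20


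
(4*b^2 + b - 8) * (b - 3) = 4*b^3 - 11*b^2 - 11*b + 24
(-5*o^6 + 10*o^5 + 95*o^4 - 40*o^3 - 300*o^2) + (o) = -5*o^6 + 10*o^5 + 95*o^4 - 40*o^3 - 300*o^2 + o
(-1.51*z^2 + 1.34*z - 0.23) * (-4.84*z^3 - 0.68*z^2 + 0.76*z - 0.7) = 7.3084*z^5 - 5.4588*z^4 - 0.9456*z^3 + 2.2318*z^2 - 1.1128*z + 0.161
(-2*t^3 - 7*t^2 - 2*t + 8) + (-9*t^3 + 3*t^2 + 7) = -11*t^3 - 4*t^2 - 2*t + 15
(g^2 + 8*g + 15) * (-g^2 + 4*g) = -g^4 - 4*g^3 + 17*g^2 + 60*g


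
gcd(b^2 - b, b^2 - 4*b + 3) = b - 1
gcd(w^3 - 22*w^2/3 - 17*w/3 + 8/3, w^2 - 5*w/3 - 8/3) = w + 1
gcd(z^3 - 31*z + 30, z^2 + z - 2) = z - 1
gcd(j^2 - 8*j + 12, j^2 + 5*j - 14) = j - 2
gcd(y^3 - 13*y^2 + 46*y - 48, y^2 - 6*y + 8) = y - 2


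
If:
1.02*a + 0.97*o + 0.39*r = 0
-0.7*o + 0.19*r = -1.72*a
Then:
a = -0.191949294828744*r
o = -0.200218267293486*r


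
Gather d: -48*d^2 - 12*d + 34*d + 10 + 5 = -48*d^2 + 22*d + 15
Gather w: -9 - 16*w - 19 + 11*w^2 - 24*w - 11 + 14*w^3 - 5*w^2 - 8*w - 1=14*w^3 + 6*w^2 - 48*w - 40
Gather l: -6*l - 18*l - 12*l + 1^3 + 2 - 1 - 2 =-36*l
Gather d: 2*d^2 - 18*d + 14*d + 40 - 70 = 2*d^2 - 4*d - 30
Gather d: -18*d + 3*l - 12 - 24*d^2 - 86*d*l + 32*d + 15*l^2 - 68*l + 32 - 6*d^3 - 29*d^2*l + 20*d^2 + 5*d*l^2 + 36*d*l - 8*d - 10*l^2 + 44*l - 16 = -6*d^3 + d^2*(-29*l - 4) + d*(5*l^2 - 50*l + 6) + 5*l^2 - 21*l + 4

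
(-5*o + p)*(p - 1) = -5*o*p + 5*o + p^2 - p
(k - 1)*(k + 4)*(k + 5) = k^3 + 8*k^2 + 11*k - 20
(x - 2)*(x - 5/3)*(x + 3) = x^3 - 2*x^2/3 - 23*x/3 + 10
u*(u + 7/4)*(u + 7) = u^3 + 35*u^2/4 + 49*u/4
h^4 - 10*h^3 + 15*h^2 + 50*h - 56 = (h - 7)*(h - 4)*(h - 1)*(h + 2)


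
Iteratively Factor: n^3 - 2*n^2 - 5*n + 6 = (n - 1)*(n^2 - n - 6) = (n - 3)*(n - 1)*(n + 2)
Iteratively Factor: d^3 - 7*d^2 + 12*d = (d - 4)*(d^2 - 3*d) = (d - 4)*(d - 3)*(d)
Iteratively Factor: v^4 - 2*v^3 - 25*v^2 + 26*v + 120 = (v + 4)*(v^3 - 6*v^2 - v + 30) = (v - 3)*(v + 4)*(v^2 - 3*v - 10) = (v - 3)*(v + 2)*(v + 4)*(v - 5)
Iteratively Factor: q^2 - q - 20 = (q - 5)*(q + 4)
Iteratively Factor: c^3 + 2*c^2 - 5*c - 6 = (c - 2)*(c^2 + 4*c + 3) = (c - 2)*(c + 1)*(c + 3)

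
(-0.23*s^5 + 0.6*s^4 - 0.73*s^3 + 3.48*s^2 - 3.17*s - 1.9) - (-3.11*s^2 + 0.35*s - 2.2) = -0.23*s^5 + 0.6*s^4 - 0.73*s^3 + 6.59*s^2 - 3.52*s + 0.3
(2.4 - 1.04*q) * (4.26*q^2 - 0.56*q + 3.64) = -4.4304*q^3 + 10.8064*q^2 - 5.1296*q + 8.736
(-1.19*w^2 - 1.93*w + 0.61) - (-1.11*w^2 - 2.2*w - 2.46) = -0.0799999999999998*w^2 + 0.27*w + 3.07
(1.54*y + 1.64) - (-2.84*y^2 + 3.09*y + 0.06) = 2.84*y^2 - 1.55*y + 1.58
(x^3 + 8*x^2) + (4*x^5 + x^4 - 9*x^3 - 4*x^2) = 4*x^5 + x^4 - 8*x^3 + 4*x^2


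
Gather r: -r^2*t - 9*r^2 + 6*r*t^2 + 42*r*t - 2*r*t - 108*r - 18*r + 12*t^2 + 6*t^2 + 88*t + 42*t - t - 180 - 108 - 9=r^2*(-t - 9) + r*(6*t^2 + 40*t - 126) + 18*t^2 + 129*t - 297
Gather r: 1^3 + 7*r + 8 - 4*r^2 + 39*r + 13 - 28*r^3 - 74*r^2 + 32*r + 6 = -28*r^3 - 78*r^2 + 78*r + 28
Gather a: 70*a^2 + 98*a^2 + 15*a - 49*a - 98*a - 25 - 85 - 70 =168*a^2 - 132*a - 180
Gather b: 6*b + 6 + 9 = 6*b + 15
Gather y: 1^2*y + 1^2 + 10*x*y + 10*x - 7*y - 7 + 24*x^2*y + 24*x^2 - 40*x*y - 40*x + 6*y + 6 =24*x^2 - 30*x + y*(24*x^2 - 30*x)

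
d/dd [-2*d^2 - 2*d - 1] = -4*d - 2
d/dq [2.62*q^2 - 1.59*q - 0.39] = 5.24*q - 1.59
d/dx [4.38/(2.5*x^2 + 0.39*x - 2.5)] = (-21.9*x - 1.7082)/(2.5*x^2 + 0.39*x - 2.5)^2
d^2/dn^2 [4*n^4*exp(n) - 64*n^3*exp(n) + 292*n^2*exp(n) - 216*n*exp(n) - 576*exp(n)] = 4*(n^4 - 8*n^3 - 11*n^2 + 142*n - 106)*exp(n)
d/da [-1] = 0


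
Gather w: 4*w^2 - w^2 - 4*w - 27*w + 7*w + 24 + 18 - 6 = 3*w^2 - 24*w + 36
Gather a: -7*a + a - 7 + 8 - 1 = -6*a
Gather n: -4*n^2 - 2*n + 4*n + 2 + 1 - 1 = -4*n^2 + 2*n + 2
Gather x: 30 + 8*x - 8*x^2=-8*x^2 + 8*x + 30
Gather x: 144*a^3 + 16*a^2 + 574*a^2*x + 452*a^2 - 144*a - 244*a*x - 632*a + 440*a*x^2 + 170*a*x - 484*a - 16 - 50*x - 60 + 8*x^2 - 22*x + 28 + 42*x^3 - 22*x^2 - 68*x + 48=144*a^3 + 468*a^2 - 1260*a + 42*x^3 + x^2*(440*a - 14) + x*(574*a^2 - 74*a - 140)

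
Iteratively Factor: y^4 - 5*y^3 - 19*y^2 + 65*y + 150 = (y - 5)*(y^3 - 19*y - 30) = (y - 5)*(y + 3)*(y^2 - 3*y - 10) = (y - 5)^2*(y + 3)*(y + 2)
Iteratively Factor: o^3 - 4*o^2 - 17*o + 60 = (o + 4)*(o^2 - 8*o + 15) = (o - 3)*(o + 4)*(o - 5)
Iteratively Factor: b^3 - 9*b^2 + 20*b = (b - 4)*(b^2 - 5*b) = b*(b - 4)*(b - 5)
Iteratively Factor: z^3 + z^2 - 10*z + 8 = (z - 1)*(z^2 + 2*z - 8) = (z - 1)*(z + 4)*(z - 2)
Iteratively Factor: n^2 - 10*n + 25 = (n - 5)*(n - 5)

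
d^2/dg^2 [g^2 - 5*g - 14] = 2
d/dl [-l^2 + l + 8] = 1 - 2*l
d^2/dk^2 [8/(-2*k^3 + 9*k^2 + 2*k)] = 16*(3*k*(2*k - 3)*(-2*k^2 + 9*k + 2) + 4*(-3*k^2 + 9*k + 1)^2)/(k^3*(-2*k^2 + 9*k + 2)^3)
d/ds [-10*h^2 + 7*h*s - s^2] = 7*h - 2*s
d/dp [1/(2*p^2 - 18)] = -p/(p^2 - 9)^2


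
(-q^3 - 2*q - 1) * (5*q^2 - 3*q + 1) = -5*q^5 + 3*q^4 - 11*q^3 + q^2 + q - 1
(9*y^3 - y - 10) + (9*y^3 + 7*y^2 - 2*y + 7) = 18*y^3 + 7*y^2 - 3*y - 3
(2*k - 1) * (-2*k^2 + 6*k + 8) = -4*k^3 + 14*k^2 + 10*k - 8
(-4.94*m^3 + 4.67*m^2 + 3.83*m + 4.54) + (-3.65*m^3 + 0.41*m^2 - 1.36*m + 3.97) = -8.59*m^3 + 5.08*m^2 + 2.47*m + 8.51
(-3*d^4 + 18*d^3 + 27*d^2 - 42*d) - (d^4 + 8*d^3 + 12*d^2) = -4*d^4 + 10*d^3 + 15*d^2 - 42*d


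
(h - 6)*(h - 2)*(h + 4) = h^3 - 4*h^2 - 20*h + 48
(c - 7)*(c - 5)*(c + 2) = c^3 - 10*c^2 + 11*c + 70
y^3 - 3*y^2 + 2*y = y*(y - 2)*(y - 1)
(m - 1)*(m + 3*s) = m^2 + 3*m*s - m - 3*s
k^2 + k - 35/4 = (k - 5/2)*(k + 7/2)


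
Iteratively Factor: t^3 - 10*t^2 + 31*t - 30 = (t - 2)*(t^2 - 8*t + 15) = (t - 3)*(t - 2)*(t - 5)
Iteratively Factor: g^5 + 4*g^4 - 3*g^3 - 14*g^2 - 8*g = (g)*(g^4 + 4*g^3 - 3*g^2 - 14*g - 8) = g*(g + 1)*(g^3 + 3*g^2 - 6*g - 8) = g*(g - 2)*(g + 1)*(g^2 + 5*g + 4) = g*(g - 2)*(g + 1)*(g + 4)*(g + 1)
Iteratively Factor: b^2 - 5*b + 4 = (b - 1)*(b - 4)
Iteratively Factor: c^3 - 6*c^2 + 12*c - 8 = (c - 2)*(c^2 - 4*c + 4) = (c - 2)^2*(c - 2)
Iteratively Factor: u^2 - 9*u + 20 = (u - 5)*(u - 4)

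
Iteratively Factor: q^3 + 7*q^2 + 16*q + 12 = (q + 2)*(q^2 + 5*q + 6) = (q + 2)^2*(q + 3)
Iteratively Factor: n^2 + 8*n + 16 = (n + 4)*(n + 4)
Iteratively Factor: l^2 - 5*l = (l - 5)*(l)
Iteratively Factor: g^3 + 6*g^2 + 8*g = (g + 4)*(g^2 + 2*g) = g*(g + 4)*(g + 2)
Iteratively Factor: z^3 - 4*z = (z)*(z^2 - 4) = z*(z + 2)*(z - 2)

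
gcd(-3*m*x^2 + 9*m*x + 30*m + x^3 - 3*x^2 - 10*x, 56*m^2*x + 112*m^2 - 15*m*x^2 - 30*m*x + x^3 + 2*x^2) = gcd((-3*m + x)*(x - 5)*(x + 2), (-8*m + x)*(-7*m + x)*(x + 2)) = x + 2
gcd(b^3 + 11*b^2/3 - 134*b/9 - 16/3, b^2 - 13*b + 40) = 1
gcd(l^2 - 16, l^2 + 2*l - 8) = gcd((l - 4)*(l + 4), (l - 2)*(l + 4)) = l + 4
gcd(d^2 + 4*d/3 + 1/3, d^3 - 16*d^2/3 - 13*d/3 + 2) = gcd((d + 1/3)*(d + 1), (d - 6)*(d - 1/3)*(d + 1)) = d + 1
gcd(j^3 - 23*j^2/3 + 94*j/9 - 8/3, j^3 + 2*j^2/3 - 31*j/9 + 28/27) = j^2 - 5*j/3 + 4/9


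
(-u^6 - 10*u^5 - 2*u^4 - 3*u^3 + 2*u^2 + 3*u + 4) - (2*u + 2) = -u^6 - 10*u^5 - 2*u^4 - 3*u^3 + 2*u^2 + u + 2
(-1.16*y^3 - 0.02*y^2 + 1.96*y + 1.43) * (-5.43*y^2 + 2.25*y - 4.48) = 6.2988*y^5 - 2.5014*y^4 - 5.491*y^3 - 3.2653*y^2 - 5.5633*y - 6.4064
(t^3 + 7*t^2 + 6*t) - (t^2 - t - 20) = t^3 + 6*t^2 + 7*t + 20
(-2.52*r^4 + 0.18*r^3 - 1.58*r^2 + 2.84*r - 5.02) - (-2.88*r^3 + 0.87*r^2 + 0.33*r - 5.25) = -2.52*r^4 + 3.06*r^3 - 2.45*r^2 + 2.51*r + 0.23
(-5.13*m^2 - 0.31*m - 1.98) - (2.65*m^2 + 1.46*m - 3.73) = -7.78*m^2 - 1.77*m + 1.75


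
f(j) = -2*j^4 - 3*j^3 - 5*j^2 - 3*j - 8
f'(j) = -8*j^3 - 9*j^2 - 10*j - 3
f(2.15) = -110.11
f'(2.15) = -145.61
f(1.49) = -43.35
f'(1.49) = -64.34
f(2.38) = -148.08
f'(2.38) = -185.63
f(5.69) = -2836.03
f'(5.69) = -1825.04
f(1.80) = -68.09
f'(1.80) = -96.82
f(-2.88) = -106.76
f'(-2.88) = 142.25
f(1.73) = -61.60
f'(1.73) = -88.66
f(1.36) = -35.72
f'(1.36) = -53.37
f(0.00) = -8.00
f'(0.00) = -3.00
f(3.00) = -305.00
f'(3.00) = -330.00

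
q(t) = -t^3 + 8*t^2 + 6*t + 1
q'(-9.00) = -381.00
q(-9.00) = 1324.00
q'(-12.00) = -618.00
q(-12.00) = 2809.00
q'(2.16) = 26.56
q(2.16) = 41.21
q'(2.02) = 26.08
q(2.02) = 37.52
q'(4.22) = 20.09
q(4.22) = 93.64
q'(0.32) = 10.81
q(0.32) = 3.71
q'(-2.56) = -54.62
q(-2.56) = 54.85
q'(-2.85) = -63.97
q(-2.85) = 72.03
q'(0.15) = 8.33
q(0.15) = 2.08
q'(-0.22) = 2.33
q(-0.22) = 0.08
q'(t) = -3*t^2 + 16*t + 6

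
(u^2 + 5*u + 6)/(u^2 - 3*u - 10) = (u + 3)/(u - 5)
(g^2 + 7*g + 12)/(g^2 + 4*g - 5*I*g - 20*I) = (g + 3)/(g - 5*I)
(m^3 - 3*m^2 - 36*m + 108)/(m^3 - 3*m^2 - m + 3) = (m^2 - 36)/(m^2 - 1)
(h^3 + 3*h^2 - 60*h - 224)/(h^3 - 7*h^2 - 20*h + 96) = (h + 7)/(h - 3)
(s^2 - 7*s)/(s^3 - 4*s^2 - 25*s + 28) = s/(s^2 + 3*s - 4)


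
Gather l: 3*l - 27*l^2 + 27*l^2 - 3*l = 0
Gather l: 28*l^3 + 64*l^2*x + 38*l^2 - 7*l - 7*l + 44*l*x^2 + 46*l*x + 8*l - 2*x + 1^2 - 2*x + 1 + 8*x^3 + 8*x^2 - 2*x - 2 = 28*l^3 + l^2*(64*x + 38) + l*(44*x^2 + 46*x - 6) + 8*x^3 + 8*x^2 - 6*x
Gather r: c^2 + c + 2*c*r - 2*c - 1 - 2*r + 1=c^2 - c + r*(2*c - 2)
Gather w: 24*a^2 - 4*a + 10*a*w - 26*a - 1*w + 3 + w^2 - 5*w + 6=24*a^2 - 30*a + w^2 + w*(10*a - 6) + 9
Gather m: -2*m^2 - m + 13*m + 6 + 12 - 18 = -2*m^2 + 12*m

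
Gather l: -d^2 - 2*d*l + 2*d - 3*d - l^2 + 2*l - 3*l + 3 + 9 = -d^2 - d - l^2 + l*(-2*d - 1) + 12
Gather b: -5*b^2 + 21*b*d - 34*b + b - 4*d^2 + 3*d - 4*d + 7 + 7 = -5*b^2 + b*(21*d - 33) - 4*d^2 - d + 14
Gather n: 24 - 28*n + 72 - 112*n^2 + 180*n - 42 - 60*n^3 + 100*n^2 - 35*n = -60*n^3 - 12*n^2 + 117*n + 54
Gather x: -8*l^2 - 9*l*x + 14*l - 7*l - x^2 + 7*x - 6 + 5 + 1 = -8*l^2 + 7*l - x^2 + x*(7 - 9*l)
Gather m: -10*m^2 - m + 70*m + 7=-10*m^2 + 69*m + 7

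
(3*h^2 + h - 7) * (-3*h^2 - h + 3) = -9*h^4 - 6*h^3 + 29*h^2 + 10*h - 21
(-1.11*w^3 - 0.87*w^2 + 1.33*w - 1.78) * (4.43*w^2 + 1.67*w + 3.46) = -4.9173*w^5 - 5.7078*w^4 + 0.5984*w^3 - 8.6745*w^2 + 1.6292*w - 6.1588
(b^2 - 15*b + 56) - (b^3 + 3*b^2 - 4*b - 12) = -b^3 - 2*b^2 - 11*b + 68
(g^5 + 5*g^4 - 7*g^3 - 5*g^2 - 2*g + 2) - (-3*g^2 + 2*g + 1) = g^5 + 5*g^4 - 7*g^3 - 2*g^2 - 4*g + 1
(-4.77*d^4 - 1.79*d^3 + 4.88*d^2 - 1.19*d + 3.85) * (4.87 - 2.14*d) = 10.2078*d^5 - 19.3993*d^4 - 19.1605*d^3 + 26.3122*d^2 - 14.0343*d + 18.7495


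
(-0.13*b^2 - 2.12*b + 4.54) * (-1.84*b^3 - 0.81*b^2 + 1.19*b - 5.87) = 0.2392*b^5 + 4.0061*b^4 - 6.7911*b^3 - 5.4371*b^2 + 17.847*b - 26.6498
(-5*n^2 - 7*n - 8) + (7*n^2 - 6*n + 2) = 2*n^2 - 13*n - 6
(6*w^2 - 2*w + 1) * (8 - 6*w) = -36*w^3 + 60*w^2 - 22*w + 8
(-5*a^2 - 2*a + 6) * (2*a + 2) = -10*a^3 - 14*a^2 + 8*a + 12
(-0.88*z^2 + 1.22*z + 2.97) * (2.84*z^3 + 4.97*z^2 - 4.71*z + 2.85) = -2.4992*z^5 - 0.9088*z^4 + 18.643*z^3 + 6.5067*z^2 - 10.5117*z + 8.4645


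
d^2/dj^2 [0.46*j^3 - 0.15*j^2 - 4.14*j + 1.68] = 2.76*j - 0.3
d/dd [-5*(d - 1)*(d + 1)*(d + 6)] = -15*d^2 - 60*d + 5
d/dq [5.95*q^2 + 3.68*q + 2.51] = 11.9*q + 3.68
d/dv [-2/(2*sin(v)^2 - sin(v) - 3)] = 2*(4*sin(v) - 1)*cos(v)/(sin(v) + cos(2*v) + 2)^2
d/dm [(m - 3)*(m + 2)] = 2*m - 1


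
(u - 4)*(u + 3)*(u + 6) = u^3 + 5*u^2 - 18*u - 72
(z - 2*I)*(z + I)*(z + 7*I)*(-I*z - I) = -I*z^4 + 6*z^3 - I*z^3 + 6*z^2 - 9*I*z^2 + 14*z - 9*I*z + 14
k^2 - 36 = (k - 6)*(k + 6)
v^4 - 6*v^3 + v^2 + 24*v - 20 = (v - 5)*(v - 2)*(v - 1)*(v + 2)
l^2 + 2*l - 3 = (l - 1)*(l + 3)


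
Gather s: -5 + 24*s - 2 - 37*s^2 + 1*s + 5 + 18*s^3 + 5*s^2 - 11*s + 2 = 18*s^3 - 32*s^2 + 14*s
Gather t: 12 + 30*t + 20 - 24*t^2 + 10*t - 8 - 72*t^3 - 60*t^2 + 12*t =-72*t^3 - 84*t^2 + 52*t + 24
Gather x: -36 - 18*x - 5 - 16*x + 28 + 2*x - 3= -32*x - 16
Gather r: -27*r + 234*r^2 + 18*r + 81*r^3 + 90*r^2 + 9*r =81*r^3 + 324*r^2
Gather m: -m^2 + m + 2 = -m^2 + m + 2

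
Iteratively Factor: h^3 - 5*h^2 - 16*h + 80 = (h - 5)*(h^2 - 16) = (h - 5)*(h + 4)*(h - 4)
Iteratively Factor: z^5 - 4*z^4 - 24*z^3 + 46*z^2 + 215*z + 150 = (z + 3)*(z^4 - 7*z^3 - 3*z^2 + 55*z + 50) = (z + 2)*(z + 3)*(z^3 - 9*z^2 + 15*z + 25) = (z - 5)*(z + 2)*(z + 3)*(z^2 - 4*z - 5) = (z - 5)*(z + 1)*(z + 2)*(z + 3)*(z - 5)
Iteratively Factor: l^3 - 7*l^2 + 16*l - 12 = (l - 2)*(l^2 - 5*l + 6) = (l - 3)*(l - 2)*(l - 2)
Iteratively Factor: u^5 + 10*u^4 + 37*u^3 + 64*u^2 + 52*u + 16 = (u + 4)*(u^4 + 6*u^3 + 13*u^2 + 12*u + 4) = (u + 2)*(u + 4)*(u^3 + 4*u^2 + 5*u + 2) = (u + 1)*(u + 2)*(u + 4)*(u^2 + 3*u + 2) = (u + 1)^2*(u + 2)*(u + 4)*(u + 2)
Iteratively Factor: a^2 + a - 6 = (a + 3)*(a - 2)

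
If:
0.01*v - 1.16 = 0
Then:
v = 116.00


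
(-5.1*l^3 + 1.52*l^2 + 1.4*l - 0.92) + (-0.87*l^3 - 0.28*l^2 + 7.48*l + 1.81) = -5.97*l^3 + 1.24*l^2 + 8.88*l + 0.89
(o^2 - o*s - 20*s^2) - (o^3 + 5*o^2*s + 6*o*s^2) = -o^3 - 5*o^2*s + o^2 - 6*o*s^2 - o*s - 20*s^2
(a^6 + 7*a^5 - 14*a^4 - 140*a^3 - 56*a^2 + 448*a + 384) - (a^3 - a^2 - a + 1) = a^6 + 7*a^5 - 14*a^4 - 141*a^3 - 55*a^2 + 449*a + 383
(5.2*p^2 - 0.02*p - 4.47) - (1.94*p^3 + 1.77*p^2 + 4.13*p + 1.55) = -1.94*p^3 + 3.43*p^2 - 4.15*p - 6.02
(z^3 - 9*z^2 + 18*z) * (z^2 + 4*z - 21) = z^5 - 5*z^4 - 39*z^3 + 261*z^2 - 378*z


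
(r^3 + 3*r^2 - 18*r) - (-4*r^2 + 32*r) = r^3 + 7*r^2 - 50*r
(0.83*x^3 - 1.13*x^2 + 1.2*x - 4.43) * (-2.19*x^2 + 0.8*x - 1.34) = -1.8177*x^5 + 3.1387*x^4 - 4.6442*x^3 + 12.1759*x^2 - 5.152*x + 5.9362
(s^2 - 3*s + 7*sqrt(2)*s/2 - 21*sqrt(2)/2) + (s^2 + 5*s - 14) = 2*s^2 + 2*s + 7*sqrt(2)*s/2 - 21*sqrt(2)/2 - 14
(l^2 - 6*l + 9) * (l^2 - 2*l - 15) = l^4 - 8*l^3 + 6*l^2 + 72*l - 135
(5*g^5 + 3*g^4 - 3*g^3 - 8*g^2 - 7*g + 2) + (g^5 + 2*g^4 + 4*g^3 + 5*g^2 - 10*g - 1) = 6*g^5 + 5*g^4 + g^3 - 3*g^2 - 17*g + 1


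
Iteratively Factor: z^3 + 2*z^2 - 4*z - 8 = (z + 2)*(z^2 - 4) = (z - 2)*(z + 2)*(z + 2)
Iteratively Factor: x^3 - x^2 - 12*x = (x - 4)*(x^2 + 3*x) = (x - 4)*(x + 3)*(x)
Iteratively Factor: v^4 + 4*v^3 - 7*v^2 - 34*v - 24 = (v - 3)*(v^3 + 7*v^2 + 14*v + 8) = (v - 3)*(v + 2)*(v^2 + 5*v + 4) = (v - 3)*(v + 1)*(v + 2)*(v + 4)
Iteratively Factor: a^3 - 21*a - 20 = (a + 4)*(a^2 - 4*a - 5) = (a - 5)*(a + 4)*(a + 1)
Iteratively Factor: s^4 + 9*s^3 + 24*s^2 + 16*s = (s + 1)*(s^3 + 8*s^2 + 16*s) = (s + 1)*(s + 4)*(s^2 + 4*s) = s*(s + 1)*(s + 4)*(s + 4)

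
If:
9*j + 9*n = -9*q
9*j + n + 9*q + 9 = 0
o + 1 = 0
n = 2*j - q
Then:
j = 0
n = 9/8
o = -1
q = -9/8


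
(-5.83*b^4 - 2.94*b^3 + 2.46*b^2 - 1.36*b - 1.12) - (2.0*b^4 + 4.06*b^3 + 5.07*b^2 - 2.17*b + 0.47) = -7.83*b^4 - 7.0*b^3 - 2.61*b^2 + 0.81*b - 1.59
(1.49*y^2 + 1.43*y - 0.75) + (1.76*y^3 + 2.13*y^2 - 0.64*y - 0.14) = 1.76*y^3 + 3.62*y^2 + 0.79*y - 0.89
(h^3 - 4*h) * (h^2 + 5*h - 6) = h^5 + 5*h^4 - 10*h^3 - 20*h^2 + 24*h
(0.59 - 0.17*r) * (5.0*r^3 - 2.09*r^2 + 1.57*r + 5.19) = -0.85*r^4 + 3.3053*r^3 - 1.5*r^2 + 0.0439999999999999*r + 3.0621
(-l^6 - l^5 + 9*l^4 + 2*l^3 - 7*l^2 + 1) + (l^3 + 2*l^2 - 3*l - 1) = -l^6 - l^5 + 9*l^4 + 3*l^3 - 5*l^2 - 3*l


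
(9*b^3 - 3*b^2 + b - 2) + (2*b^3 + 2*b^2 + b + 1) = 11*b^3 - b^2 + 2*b - 1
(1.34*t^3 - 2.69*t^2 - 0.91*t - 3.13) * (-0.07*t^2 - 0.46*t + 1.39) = -0.0938*t^5 - 0.4281*t^4 + 3.1637*t^3 - 3.1014*t^2 + 0.1749*t - 4.3507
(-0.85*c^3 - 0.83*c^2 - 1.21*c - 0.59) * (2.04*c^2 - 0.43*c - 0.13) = -1.734*c^5 - 1.3277*c^4 - 2.001*c^3 - 0.5754*c^2 + 0.411*c + 0.0767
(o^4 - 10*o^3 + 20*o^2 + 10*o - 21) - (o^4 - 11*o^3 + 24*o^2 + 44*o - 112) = o^3 - 4*o^2 - 34*o + 91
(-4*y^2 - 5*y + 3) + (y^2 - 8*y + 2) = -3*y^2 - 13*y + 5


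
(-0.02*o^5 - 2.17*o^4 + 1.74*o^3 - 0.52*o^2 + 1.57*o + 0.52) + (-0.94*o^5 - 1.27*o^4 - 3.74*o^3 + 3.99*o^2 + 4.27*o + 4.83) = -0.96*o^5 - 3.44*o^4 - 2.0*o^3 + 3.47*o^2 + 5.84*o + 5.35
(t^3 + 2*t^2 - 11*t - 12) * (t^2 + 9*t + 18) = t^5 + 11*t^4 + 25*t^3 - 75*t^2 - 306*t - 216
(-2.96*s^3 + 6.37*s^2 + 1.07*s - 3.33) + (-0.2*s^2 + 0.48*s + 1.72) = -2.96*s^3 + 6.17*s^2 + 1.55*s - 1.61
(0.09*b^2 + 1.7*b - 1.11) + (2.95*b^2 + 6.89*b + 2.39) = 3.04*b^2 + 8.59*b + 1.28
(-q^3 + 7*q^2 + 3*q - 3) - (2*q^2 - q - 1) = -q^3 + 5*q^2 + 4*q - 2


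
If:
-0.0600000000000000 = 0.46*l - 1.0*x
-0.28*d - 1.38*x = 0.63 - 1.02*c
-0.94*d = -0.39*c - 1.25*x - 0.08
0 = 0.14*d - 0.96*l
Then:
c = 0.92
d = 0.60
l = 0.09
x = 0.10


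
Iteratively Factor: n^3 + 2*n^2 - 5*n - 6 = (n + 3)*(n^2 - n - 2) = (n - 2)*(n + 3)*(n + 1)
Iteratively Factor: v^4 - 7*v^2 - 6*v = (v)*(v^3 - 7*v - 6) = v*(v + 2)*(v^2 - 2*v - 3) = v*(v - 3)*(v + 2)*(v + 1)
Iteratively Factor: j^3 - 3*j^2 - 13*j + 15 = (j - 1)*(j^2 - 2*j - 15) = (j - 1)*(j + 3)*(j - 5)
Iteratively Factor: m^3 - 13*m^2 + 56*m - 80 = (m - 4)*(m^2 - 9*m + 20) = (m - 4)^2*(m - 5)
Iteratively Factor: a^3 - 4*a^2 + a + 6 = (a + 1)*(a^2 - 5*a + 6) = (a - 2)*(a + 1)*(a - 3)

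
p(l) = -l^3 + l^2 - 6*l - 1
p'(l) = -3*l^2 + 2*l - 6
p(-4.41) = 130.67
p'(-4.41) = -73.16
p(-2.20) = 27.69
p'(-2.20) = -24.92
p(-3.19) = 60.78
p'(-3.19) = -42.91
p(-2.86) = 47.73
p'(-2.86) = -36.26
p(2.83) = -32.64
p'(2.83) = -24.37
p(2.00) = -17.00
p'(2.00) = -14.00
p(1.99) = -16.86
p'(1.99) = -13.90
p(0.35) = -3.02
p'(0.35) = -5.67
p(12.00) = -1657.00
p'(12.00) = -414.00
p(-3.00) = 53.00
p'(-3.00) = -39.00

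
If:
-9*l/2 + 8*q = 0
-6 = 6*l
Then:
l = -1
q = -9/16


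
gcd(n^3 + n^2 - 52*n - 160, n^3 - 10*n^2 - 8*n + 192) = n^2 - 4*n - 32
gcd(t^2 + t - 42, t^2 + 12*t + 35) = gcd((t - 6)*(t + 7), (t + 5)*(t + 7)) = t + 7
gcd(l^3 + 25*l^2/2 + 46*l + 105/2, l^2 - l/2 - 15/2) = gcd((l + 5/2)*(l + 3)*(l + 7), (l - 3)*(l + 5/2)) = l + 5/2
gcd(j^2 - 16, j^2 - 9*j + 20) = j - 4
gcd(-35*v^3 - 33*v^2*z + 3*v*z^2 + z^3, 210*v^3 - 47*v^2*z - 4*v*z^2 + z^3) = -35*v^2 + 2*v*z + z^2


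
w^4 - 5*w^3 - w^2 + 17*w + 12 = (w - 4)*(w - 3)*(w + 1)^2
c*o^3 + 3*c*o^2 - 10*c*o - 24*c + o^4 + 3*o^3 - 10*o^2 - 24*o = (c + o)*(o - 3)*(o + 2)*(o + 4)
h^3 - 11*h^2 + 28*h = h*(h - 7)*(h - 4)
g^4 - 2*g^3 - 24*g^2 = g^2*(g - 6)*(g + 4)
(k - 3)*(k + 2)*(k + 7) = k^3 + 6*k^2 - 13*k - 42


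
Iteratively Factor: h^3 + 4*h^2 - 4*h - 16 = (h + 2)*(h^2 + 2*h - 8) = (h - 2)*(h + 2)*(h + 4)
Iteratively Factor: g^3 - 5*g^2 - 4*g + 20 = (g - 2)*(g^2 - 3*g - 10) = (g - 2)*(g + 2)*(g - 5)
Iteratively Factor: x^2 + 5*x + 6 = (x + 2)*(x + 3)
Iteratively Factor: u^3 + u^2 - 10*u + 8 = (u - 1)*(u^2 + 2*u - 8) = (u - 2)*(u - 1)*(u + 4)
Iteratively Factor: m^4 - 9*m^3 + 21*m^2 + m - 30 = (m - 2)*(m^3 - 7*m^2 + 7*m + 15) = (m - 5)*(m - 2)*(m^2 - 2*m - 3) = (m - 5)*(m - 2)*(m + 1)*(m - 3)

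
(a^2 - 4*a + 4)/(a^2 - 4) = (a - 2)/(a + 2)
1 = 1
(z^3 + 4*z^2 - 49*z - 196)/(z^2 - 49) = z + 4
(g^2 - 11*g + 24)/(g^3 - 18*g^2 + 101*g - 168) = 1/(g - 7)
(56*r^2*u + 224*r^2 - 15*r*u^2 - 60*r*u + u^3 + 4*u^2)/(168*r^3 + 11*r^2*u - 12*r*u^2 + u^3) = (u + 4)/(3*r + u)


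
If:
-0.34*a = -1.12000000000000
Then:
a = 3.29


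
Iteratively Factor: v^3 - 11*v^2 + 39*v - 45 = (v - 5)*(v^2 - 6*v + 9) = (v - 5)*(v - 3)*(v - 3)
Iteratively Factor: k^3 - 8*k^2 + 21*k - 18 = (k - 3)*(k^2 - 5*k + 6) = (k - 3)^2*(k - 2)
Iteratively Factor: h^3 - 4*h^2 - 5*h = (h)*(h^2 - 4*h - 5) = h*(h - 5)*(h + 1)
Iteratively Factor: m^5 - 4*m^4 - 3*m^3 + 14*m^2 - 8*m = (m)*(m^4 - 4*m^3 - 3*m^2 + 14*m - 8) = m*(m - 4)*(m^3 - 3*m + 2) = m*(m - 4)*(m - 1)*(m^2 + m - 2) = m*(m - 4)*(m - 1)*(m + 2)*(m - 1)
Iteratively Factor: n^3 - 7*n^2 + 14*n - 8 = (n - 2)*(n^2 - 5*n + 4) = (n - 2)*(n - 1)*(n - 4)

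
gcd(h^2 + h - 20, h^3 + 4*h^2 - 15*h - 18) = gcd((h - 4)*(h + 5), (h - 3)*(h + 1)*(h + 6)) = 1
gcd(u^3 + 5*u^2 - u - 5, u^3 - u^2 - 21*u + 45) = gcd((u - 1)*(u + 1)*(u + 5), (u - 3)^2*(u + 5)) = u + 5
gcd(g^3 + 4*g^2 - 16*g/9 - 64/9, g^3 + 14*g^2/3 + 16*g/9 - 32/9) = g^2 + 16*g/3 + 16/3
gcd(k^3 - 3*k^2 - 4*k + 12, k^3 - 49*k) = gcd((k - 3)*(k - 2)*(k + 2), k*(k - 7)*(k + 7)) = 1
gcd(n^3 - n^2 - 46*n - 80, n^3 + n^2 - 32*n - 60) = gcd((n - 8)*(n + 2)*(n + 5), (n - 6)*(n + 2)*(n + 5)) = n^2 + 7*n + 10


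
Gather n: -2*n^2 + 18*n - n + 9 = -2*n^2 + 17*n + 9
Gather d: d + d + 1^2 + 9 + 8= 2*d + 18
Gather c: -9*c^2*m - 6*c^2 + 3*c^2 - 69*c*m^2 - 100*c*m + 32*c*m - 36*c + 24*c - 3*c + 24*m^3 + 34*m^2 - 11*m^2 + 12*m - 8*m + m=c^2*(-9*m - 3) + c*(-69*m^2 - 68*m - 15) + 24*m^3 + 23*m^2 + 5*m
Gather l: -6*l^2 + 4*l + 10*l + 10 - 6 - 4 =-6*l^2 + 14*l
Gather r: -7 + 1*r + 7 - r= 0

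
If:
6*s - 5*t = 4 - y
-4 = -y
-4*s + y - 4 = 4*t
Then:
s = 0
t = 0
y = 4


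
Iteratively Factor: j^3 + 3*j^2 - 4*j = (j)*(j^2 + 3*j - 4) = j*(j - 1)*(j + 4)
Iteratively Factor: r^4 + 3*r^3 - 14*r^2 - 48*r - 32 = (r + 1)*(r^3 + 2*r^2 - 16*r - 32) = (r - 4)*(r + 1)*(r^2 + 6*r + 8) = (r - 4)*(r + 1)*(r + 4)*(r + 2)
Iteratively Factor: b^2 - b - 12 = (b + 3)*(b - 4)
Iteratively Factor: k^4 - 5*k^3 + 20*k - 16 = (k - 2)*(k^3 - 3*k^2 - 6*k + 8) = (k - 2)*(k + 2)*(k^2 - 5*k + 4) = (k - 4)*(k - 2)*(k + 2)*(k - 1)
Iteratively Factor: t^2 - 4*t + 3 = (t - 1)*(t - 3)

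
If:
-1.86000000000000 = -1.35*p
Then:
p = 1.38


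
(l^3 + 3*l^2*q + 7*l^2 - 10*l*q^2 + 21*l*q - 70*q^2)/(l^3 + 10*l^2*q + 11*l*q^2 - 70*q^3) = (l + 7)/(l + 7*q)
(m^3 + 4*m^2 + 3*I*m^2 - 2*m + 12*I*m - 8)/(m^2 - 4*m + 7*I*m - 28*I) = (m^3 + m^2*(4 + 3*I) + m*(-2 + 12*I) - 8)/(m^2 + m*(-4 + 7*I) - 28*I)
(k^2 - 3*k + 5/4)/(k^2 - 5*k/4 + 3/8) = 2*(2*k - 5)/(4*k - 3)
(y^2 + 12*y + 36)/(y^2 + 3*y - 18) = (y + 6)/(y - 3)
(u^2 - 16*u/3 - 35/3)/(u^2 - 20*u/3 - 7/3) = (3*u + 5)/(3*u + 1)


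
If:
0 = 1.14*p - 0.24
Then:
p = 0.21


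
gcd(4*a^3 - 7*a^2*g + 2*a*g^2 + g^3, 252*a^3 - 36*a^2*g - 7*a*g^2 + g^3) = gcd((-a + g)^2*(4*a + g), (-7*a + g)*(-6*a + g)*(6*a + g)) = 1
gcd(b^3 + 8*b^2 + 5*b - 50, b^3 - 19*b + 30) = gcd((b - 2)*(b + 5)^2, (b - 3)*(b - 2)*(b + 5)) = b^2 + 3*b - 10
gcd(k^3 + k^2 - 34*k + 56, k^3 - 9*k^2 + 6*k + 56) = k - 4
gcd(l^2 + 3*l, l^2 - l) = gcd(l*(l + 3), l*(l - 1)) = l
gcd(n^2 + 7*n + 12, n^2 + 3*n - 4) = n + 4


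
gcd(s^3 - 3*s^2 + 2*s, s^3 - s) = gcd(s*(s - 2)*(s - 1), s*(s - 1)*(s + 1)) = s^2 - s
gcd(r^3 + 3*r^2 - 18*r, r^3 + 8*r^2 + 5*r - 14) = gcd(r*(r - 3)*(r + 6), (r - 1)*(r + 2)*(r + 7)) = 1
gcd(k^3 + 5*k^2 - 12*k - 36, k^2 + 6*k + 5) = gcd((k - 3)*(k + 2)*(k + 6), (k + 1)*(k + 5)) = 1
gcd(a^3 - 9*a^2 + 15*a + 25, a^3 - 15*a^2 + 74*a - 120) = a - 5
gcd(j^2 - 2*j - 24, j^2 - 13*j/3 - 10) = j - 6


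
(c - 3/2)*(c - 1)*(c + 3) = c^3 + c^2/2 - 6*c + 9/2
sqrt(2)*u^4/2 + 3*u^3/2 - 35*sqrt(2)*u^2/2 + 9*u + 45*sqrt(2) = (u - 3*sqrt(2))*(u - 3*sqrt(2)/2)*(u + 5*sqrt(2))*(sqrt(2)*u/2 + 1)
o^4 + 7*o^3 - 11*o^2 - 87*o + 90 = (o - 3)*(o - 1)*(o + 5)*(o + 6)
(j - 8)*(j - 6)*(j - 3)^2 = j^4 - 20*j^3 + 141*j^2 - 414*j + 432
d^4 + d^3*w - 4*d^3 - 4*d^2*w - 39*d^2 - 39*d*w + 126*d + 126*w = (d - 7)*(d - 3)*(d + 6)*(d + w)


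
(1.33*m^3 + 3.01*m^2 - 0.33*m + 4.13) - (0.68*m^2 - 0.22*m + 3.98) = 1.33*m^3 + 2.33*m^2 - 0.11*m + 0.15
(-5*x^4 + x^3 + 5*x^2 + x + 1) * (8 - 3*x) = 15*x^5 - 43*x^4 - 7*x^3 + 37*x^2 + 5*x + 8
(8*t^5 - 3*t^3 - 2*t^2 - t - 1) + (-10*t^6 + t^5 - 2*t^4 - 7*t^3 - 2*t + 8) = -10*t^6 + 9*t^5 - 2*t^4 - 10*t^3 - 2*t^2 - 3*t + 7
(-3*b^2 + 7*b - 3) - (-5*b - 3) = -3*b^2 + 12*b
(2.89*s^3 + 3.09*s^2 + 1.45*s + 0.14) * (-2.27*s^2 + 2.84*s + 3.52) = -6.5603*s^5 + 1.1933*s^4 + 15.6569*s^3 + 14.677*s^2 + 5.5016*s + 0.4928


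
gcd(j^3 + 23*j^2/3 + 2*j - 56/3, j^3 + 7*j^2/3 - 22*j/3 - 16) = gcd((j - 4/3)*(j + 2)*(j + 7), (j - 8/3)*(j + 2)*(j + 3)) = j + 2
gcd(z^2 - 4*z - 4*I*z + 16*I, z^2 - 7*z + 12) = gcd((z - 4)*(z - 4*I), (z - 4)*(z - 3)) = z - 4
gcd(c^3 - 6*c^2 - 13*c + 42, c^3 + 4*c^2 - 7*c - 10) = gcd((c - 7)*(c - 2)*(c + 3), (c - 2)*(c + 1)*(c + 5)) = c - 2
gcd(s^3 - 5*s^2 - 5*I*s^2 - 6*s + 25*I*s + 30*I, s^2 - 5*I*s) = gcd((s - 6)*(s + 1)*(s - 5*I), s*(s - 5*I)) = s - 5*I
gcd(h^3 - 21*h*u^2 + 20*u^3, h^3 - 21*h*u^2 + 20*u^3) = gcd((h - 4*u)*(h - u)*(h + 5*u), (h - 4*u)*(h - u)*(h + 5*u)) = h^3 - 21*h*u^2 + 20*u^3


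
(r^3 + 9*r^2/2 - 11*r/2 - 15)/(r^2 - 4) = (2*r^2 + 13*r + 15)/(2*(r + 2))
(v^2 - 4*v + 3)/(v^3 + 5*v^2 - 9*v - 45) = (v - 1)/(v^2 + 8*v + 15)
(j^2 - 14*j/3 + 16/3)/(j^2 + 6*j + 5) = (3*j^2 - 14*j + 16)/(3*(j^2 + 6*j + 5))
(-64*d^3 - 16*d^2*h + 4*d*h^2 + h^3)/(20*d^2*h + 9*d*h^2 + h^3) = (-16*d^2 + h^2)/(h*(5*d + h))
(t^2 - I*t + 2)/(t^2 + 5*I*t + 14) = (t + I)/(t + 7*I)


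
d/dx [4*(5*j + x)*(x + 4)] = 20*j + 8*x + 16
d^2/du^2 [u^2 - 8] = 2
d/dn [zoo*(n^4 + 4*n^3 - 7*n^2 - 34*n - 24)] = zoo*(n^3 + n^2 + n + 1)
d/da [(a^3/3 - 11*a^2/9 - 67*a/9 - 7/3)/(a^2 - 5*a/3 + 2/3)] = (9*a^4 - 30*a^3 + 274*a^2 + 82*a - 239)/(3*(9*a^4 - 30*a^3 + 37*a^2 - 20*a + 4))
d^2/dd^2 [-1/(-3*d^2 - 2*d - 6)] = 2*(-9*d^2 - 6*d + 4*(3*d + 1)^2 - 18)/(3*d^2 + 2*d + 6)^3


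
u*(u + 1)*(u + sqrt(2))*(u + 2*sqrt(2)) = u^4 + u^3 + 3*sqrt(2)*u^3 + 4*u^2 + 3*sqrt(2)*u^2 + 4*u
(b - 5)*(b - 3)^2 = b^3 - 11*b^2 + 39*b - 45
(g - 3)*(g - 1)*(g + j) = g^3 + g^2*j - 4*g^2 - 4*g*j + 3*g + 3*j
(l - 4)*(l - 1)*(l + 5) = l^3 - 21*l + 20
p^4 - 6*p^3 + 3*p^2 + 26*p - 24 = (p - 4)*(p - 3)*(p - 1)*(p + 2)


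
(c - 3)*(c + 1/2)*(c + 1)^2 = c^4 - c^3/2 - 11*c^2/2 - 11*c/2 - 3/2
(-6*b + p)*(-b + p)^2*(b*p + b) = -6*b^4*p - 6*b^4 + 13*b^3*p^2 + 13*b^3*p - 8*b^2*p^3 - 8*b^2*p^2 + b*p^4 + b*p^3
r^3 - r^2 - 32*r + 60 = (r - 5)*(r - 2)*(r + 6)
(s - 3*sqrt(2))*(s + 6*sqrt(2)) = s^2 + 3*sqrt(2)*s - 36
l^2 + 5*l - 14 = (l - 2)*(l + 7)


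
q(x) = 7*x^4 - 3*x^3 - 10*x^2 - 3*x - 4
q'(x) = 28*x^3 - 9*x^2 - 20*x - 3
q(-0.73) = -3.98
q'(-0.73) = -4.09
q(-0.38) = -3.99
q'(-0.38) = 1.76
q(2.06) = 47.22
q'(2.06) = 162.38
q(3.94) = 1332.33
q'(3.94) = 1491.05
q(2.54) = 166.06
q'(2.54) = 346.97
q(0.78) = -11.26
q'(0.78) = -10.79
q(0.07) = -4.26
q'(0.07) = -4.43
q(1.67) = 3.57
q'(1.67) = 68.91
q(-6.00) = 9374.00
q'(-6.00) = -6255.00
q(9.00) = 42899.00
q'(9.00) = 19500.00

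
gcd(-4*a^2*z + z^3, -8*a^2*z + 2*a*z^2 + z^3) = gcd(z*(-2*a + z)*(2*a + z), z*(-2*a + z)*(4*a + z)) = -2*a*z + z^2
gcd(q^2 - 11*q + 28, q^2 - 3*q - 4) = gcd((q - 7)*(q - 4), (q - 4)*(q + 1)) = q - 4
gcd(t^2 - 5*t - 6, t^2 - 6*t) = t - 6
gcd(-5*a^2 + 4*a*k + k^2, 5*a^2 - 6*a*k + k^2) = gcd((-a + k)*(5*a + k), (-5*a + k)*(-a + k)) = a - k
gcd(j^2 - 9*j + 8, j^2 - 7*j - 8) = j - 8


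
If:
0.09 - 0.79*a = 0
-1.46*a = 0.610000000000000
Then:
No Solution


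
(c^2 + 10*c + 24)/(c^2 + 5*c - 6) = (c + 4)/(c - 1)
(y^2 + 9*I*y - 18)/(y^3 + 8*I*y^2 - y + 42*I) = (y + 6*I)/(y^2 + 5*I*y + 14)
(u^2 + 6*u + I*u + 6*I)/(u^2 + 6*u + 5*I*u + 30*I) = (u + I)/(u + 5*I)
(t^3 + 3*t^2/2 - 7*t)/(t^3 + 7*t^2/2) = (t - 2)/t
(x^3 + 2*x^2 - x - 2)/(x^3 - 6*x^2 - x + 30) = (x^2 - 1)/(x^2 - 8*x + 15)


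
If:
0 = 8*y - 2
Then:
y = 1/4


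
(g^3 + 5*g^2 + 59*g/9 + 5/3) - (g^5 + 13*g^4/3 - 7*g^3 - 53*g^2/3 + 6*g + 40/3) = -g^5 - 13*g^4/3 + 8*g^3 + 68*g^2/3 + 5*g/9 - 35/3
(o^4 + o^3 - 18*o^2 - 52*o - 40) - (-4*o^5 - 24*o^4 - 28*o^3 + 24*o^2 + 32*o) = 4*o^5 + 25*o^4 + 29*o^3 - 42*o^2 - 84*o - 40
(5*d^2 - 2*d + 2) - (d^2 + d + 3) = 4*d^2 - 3*d - 1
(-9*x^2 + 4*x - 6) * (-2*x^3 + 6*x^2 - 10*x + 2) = 18*x^5 - 62*x^4 + 126*x^3 - 94*x^2 + 68*x - 12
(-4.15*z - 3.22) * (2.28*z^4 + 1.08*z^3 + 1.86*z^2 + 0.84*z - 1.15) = -9.462*z^5 - 11.8236*z^4 - 11.1966*z^3 - 9.4752*z^2 + 2.0677*z + 3.703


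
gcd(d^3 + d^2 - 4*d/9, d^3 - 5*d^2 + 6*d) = d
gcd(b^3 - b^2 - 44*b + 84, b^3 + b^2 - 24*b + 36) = b - 2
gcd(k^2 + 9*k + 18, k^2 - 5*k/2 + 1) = 1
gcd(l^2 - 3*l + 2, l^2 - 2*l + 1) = l - 1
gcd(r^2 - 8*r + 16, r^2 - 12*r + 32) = r - 4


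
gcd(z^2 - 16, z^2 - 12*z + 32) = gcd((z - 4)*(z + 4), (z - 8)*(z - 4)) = z - 4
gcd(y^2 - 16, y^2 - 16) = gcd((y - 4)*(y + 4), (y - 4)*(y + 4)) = y^2 - 16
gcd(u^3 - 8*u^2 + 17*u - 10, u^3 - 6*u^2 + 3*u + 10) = u^2 - 7*u + 10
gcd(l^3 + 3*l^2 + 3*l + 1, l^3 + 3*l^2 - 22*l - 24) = l + 1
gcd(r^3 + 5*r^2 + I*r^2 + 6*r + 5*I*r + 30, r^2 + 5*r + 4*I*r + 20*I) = r + 5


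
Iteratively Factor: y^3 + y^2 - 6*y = (y)*(y^2 + y - 6) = y*(y + 3)*(y - 2)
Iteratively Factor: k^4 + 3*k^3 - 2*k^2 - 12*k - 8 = (k - 2)*(k^3 + 5*k^2 + 8*k + 4) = (k - 2)*(k + 2)*(k^2 + 3*k + 2) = (k - 2)*(k + 2)^2*(k + 1)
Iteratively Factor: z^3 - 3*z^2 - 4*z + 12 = (z - 2)*(z^2 - z - 6) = (z - 2)*(z + 2)*(z - 3)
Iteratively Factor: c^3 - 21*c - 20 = (c + 4)*(c^2 - 4*c - 5) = (c + 1)*(c + 4)*(c - 5)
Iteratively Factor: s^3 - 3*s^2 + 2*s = (s - 1)*(s^2 - 2*s) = s*(s - 1)*(s - 2)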